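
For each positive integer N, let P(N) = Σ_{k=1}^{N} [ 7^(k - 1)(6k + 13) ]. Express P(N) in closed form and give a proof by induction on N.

P(N) = 7^N(N + 2) - 2

We claim P(N) = 7^N(N + 2) - 2 for all N ≥ 1.
When N = 1: P(1) = 19, and the closed form gives 19. They agree.
For the inductive step, assume it holds for an arbitrary k ≥ 1, so P(k) = 7^k(k + 2) - 2.
Then P(k+1) = P(k) + (7^k(6k + 19)) = (7^k(k + 2) - 2) + (7^k(6k + 19)).
Simplifying, P(k+1) = 7·7^k·k + 21·7^k - 2 = 7^(k+1)((k+1) + 2) - 2,
which is the closed form with N = k+1.
By the principle of mathematical induction, the result holds for all N ≥ 1.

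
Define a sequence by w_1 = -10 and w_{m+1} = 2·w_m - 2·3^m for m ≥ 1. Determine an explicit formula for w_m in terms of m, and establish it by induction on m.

w_m = -2^(m + 1) - 2·3^m

Computing the first terms: w_1 = -10, w_2 = -26, w_3 = -70. This suggests w_m = -2^(m + 1) - 2·3^m.
Base step (m = 1): the formula gives -10 = -10 = w_1.
Inductive step: suppose the statement holds for some p ≥ 1, so w_p = -2^(p + 1) - 2·3^p.
Then w_{p+1} = 2·w_p - 2·3^p = 2·(-2^(p + 1) - 2·3^p) - 2·3^p = -2^(p + 2) - 2·3^(p + 1) = -2^((p+1) + 1) - 2·3^(p+1),
which is the claimed formula at m = p+1.
This completes the induction.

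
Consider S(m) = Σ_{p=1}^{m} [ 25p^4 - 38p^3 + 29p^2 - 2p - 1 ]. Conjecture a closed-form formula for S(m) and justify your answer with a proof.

We claim S(m) = m(5m^4 + 3m^3 - m^2 + 4m + 2) for all m ≥ 1.
Base case (m = 1): S(1) = 13, and the closed form gives 13. They agree.
For the inductive step, assume it holds for an arbitrary p ≥ 1, so S(p) = p(5p^4 + 3p^3 - p^2 + 4p + 2).
Then S(p+1) = S(p) + (25p^4 + 62p^3 + 65p^2 + 42p + 13) = (p(5p^4 + 3p^3 - p^2 + 4p + 2)) + (25p^4 + 62p^3 + 65p^2 + 42p + 13).
Simplifying, S(p+1) = (p + 1)(5p^4 + 23p^3 + 38p^2 + 31p + 13) = (p+1)(5(p+1)^4 + 3(p+1)^3 - (p+1)^2 + 4(p+1) + 2),
which is the closed form with m = p+1.
Hence, by induction on m, the claim holds for every m ≥ 1.

S(m) = m(5m^4 + 3m^3 - m^2 + 4m + 2)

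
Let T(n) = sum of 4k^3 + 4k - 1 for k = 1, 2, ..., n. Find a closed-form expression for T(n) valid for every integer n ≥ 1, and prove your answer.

T(n) = n(n^3 + 2n^2 + 3n + 1)

We claim T(n) = n(n^3 + 2n^2 + 3n + 1) for all n ≥ 1.
When n = 1: T(1) = 7, and the closed form gives 7. They agree.
Inductive step: assume the claim holds for n = k, so T(k) = k(k^3 + 2k^2 + 3k + 1).
Then T(k+1) = T(k) + (4k + 4(k + 1)^3 + 3) = (k(k^3 + 2k^2 + 3k + 1)) + (4k + 4(k + 1)^3 + 3).
Simplifying, T(k+1) = (k + 1)(k^3 + 5k^2 + 10k + 7) = (k+1)((k+1)^3 + 2(k+1)^2 + 3(k+1) + 1),
which is the closed form with n = k+1.
By the principle of mathematical induction, the result holds for all n ≥ 1.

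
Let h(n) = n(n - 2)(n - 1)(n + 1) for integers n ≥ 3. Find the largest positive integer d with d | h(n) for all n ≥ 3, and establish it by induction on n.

d = 24

Computing the first values: h(3) = 24 and h(4) = 120; gcd(24, 120) = 24, so d ≤ 24.
We prove 24 | n(n - 2)(n - 1)(n + 1) for all n ≥ 3 by induction on n.
When n = 3: h(3) = 24 = 24·(1), so 24 | h(3).
For the inductive step, assume it holds for an arbitrary j ≥ 3, i.e. 24 | h(j). Then
h(j+1) − h(j) = (j-1)·j·(j+1)·(j+2) − (j-2)·(j-1)·j·(j+1) = (j-1)·j·(j+1)·[(j+2) − (j-2)] = 4·(j-1)·j·(j+1). The product of 3 consecutive integers is divisible by (3)! = 6, so h(j+1) − h(j) is divisible by 4·6 = 24. By the inductive hypothesis 24 | h(j), hence 24 | h(j+1).
This completes the induction.
Therefore the largest such d is 24.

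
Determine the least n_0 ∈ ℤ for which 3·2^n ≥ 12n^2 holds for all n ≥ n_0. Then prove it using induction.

n_0 = 8

At n = 7: 384 < 588, so the inequality fails and n_0 ≥ 8. We prove 3·2^n ≥ 12n^2 for all n ≥ 8.
When n = 8: 3·2^n = 768 and 12n^2 = 768, so 768 ≥ 768.
For the inductive step, assume it holds for an arbitrary j ≥ 8, so 3·2^j ≥ 12j^2.
Then 3·2^(j + 1) = 2·(3·2^j) ≥ 2·(12j^2).
Also, for j ≥ 8 we have 2·(12j^2) ≥ 12(j+1)^2, since 2 ≥ (1 + 1/j)^2 for all j ≥ 8.
Combining, 3·2^(j + 1) ≥ 12(j+1)^2.
This completes the induction.
Hence the smallest such n_0 is 8.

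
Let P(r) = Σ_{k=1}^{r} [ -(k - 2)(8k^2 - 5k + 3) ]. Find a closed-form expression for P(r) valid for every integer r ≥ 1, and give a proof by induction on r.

P(r) = -r(2r^3 - 3r^2 - 2r - 3)

We claim P(r) = -r(2r^3 - 3r^2 - 2r - 3) for all r ≥ 1.
Base step (r = 1): P(1) = 6, and the closed form gives 6. They agree.
Suppose the result is true for r = k, so P(k) = k(-2k^3 + 3k^2 + 2k + 3).
Then P(k+1) = P(k) + ((k - 1)(5k - 8(k + 1)^2 + 2)) = (k(-2k^3 + 3k^2 + 2k + 3)) + ((k - 1)(5k - 8(k + 1)^2 + 2)).
Simplifying, P(k+1) = -(k + 1)(2k^3 + 3k^2 - 2k - 6) = -(k+1)(2(k+1)^3 - 3(k+1)^2 - 2(k+1) - 3),
which is the closed form with r = k+1.
By induction, the statement is established for all r ≥ 1.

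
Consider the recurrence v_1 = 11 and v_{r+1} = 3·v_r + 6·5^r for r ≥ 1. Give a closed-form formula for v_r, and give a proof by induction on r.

Computing the first terms: v_1 = 11, v_2 = 63, v_3 = 339. This suggests v_r = -4·3^(r - 1) + 3·5^r.
When r = 1: the formula gives 11 = 11 = v_1.
Suppose the result is true for r = j, so v_j = -4·3^(j - 1) + 3·5^j.
Then v_{j+1} = 3·v_j + 6·5^j = 3·(-4·3^(j - 1) + 3·5^j) + 6·5^j = -4·3^j + 3·5^(j + 1) = -4·3^((j+1) - 1) + 3·5^(j+1),
which is the claimed formula at r = j+1.
Hence, by induction on r, the claim holds for every r ≥ 1.

v_r = -4·3^(r - 1) + 3·5^r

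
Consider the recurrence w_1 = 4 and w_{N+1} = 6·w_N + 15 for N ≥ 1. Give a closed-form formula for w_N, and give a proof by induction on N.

w_N = 7·6^(N - 1) - 3

Computing the first terms: w_1 = 4, w_2 = 39, w_3 = 249. This suggests w_N = 7·6^(N - 1) - 3.
Base step (N = 1): the formula gives 4 = 4 = w_1.
Suppose the result is true for N = r, so w_r = 7·6^(r - 1) - 3.
Then w_{r+1} = 6·w_r + 15 = 6·(7·6^(r - 1) - 3) + 15 = 7·6^r - 3 = 7·6^((r+1) - 1) - 3,
which is the claimed formula at N = r+1.
Hence, by induction on N, the claim holds for every N ≥ 1.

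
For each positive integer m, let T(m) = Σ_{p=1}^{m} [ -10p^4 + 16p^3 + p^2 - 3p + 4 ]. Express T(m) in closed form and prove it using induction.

T(m) = -m(m^2 - 3)(2m^2 + m + 1)

We claim T(m) = -m(m^2 - 3)(2m^2 + m + 1) for all m ≥ 1.
For the base case m = 1: T(1) = 8, and the closed form gives 8. They agree.
Inductive step: assume the claim holds for m = p, so T(p) = p(-2p^4 - p^3 + 5p^2 + 3p + 3).
Then T(p+1) = T(p) + (-10p^4 - 24p^3 - 11p^2 + 7p + 8) = (p(-2p^4 - p^3 + 5p^2 + 3p + 3)) + (-10p^4 - 24p^3 - 11p^2 + 7p + 8).
Simplifying, T(p+1) = -(p + 1)(p^2 + 2p - 2)(2p^2 + 5p + 4) = -(p+1)((p+1)^2 - 3)(2(p+1)^2 + (p+1) + 1),
which is the closed form with m = p+1.
By the principle of mathematical induction, the result holds for all m ≥ 1.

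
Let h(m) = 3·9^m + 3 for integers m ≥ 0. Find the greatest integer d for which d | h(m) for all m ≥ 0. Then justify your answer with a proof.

d = 6

Computing the first values: h(0) = 6 and h(1) = 30; gcd(6, 30) = 6, so d ≤ 6.
We prove 6 | 3·9^m + 3 for all m ≥ 0 by induction on m.
When m = 0: h(0) = 6 = 6·(1), so 6 | h(0).
Inductive step: suppose the statement holds for some k ≥ 0, i.e. 6 | h(k). Then
h(k+1) = 3·9^(k+1) + 3 = 9·(3·9^k + 3) - 24 = 9·h(k) - 24. The first term is divisible by 6 by the inductive hypothesis, and -24 is divisible by 6. Hence 6 | h(k+1).
Hence, by induction on m, the claim holds for every m ≥ 0.
Therefore the largest such d is 6.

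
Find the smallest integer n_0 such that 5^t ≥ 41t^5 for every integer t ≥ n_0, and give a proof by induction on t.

n_0 = 10

At t = 9: 1953125 < 2421009, so the inequality fails and n_0 ≥ 10. We prove 5^t ≥ 41t^5 for all t ≥ 10.
For the base case t = 10: 5^t = 9765625 and 41t^5 = 4100000, so 9765625 ≥ 4100000.
Suppose the result is true for t = j, so 5^j ≥ 41j^5.
Then 5^(j + 1) = 5·(5^j) ≥ 5·(41j^5).
Also, for j ≥ 10 we have 5·(41j^5) ≥ 41(j+1)^5, since 5 ≥ (1 + 1/j)^5 for all j ≥ 10.
Combining, 5^(j + 1) ≥ 41(j+1)^5.
By the principle of mathematical induction, the result holds for all t ≥ 10.
Hence the smallest such n_0 is 10.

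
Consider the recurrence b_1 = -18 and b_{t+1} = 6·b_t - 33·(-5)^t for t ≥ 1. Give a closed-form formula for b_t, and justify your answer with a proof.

Computing the first terms: b_1 = -18, b_2 = 57, b_3 = -483. This suggests b_t = 3(-5)^t - 3·6^(t - 1).
Base case (t = 1): the formula gives -18 = -18 = b_1.
Inductive step: suppose the statement holds for some m ≥ 1, so b_m = 3(-5)^m - 3·6^(m - 1).
Then b_{m+1} = 6·b_m - 33·(-5)^m = 6·(3(-5)^m - 3·6^(m - 1)) - 33·(-5)^m = 3(-5)^(m + 1) - 3·6^m = 3(-5)^(m+1) - 3·6^((m+1) - 1),
which is the claimed formula at t = m+1.
Hence, by induction on t, the claim holds for every t ≥ 1.

b_t = 3(-5)^t - 3·6^(t - 1)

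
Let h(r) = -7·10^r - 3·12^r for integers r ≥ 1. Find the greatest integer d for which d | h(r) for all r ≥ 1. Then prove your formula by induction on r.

Computing the first values: h(1) = -106 and h(2) = -1132; gcd(-106, -1132) = 2, so d ≤ 2.
We prove 2 | -7·10^r - 3·12^r for all r ≥ 1 by induction on r.
For the base case r = 1: h(1) = -106 = 2·(-53), so 2 | h(1).
Suppose the result is true for r = p, i.e. 2 | h(p). Then
h(p+1) − 12·h(p) = (-7·10^(p+1) - 3·12^(p+1)) − 12·(-7·10^p - 3·12^p) = (-7)·10^p·(10 − 12) = (14)·10^p. Since 2 | h(p) by the inductive hypothesis, 2 | 12·h(p); and 2 | 14 since 14 = 2·7. Therefore 2 | h(p+1).
Hence, by induction on r, the claim holds for every r ≥ 1.
Therefore the largest such d is 2.

d = 2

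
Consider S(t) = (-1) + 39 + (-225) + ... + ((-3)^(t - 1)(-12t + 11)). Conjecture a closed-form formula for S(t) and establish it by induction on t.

S(t) = (-3)^t(3t - 2) + 2

We claim S(t) = (-3)^t(3t - 2) + 2 for all t ≥ 1.
For the base case t = 1: S(1) = -1, and the closed form gives -1. They agree.
Inductive step: suppose the statement holds for some i ≥ 1, so S(i) = (-3)^i(3i - 2) + 2.
Then S(i+1) = S(i) + ((-3)^i(-12i - 1)) = ((-3)^i(3i - 2) + 2) + ((-3)^i(-12i - 1)).
Simplifying, S(i+1) = (-3)^(i + 1) - (-3)^(i + 2)i + 2 = (-3)^(i+1)(3(i+1) - 2) + 2,
which is the closed form with t = i+1.
By induction, the statement is established for all t ≥ 1.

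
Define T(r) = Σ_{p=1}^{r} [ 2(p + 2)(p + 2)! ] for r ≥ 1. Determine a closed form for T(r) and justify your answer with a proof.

We claim T(r) = 2(r + 3)! - 12 for all r ≥ 1.
When r = 1: T(1) = 36, and the closed form gives 36. They agree.
For the inductive step, assume it holds for an arbitrary p ≥ 1, so T(p) = 2(p + 3)! - 12.
Then T(p+1) = T(p) + (2(p + 3)(p + 3)!) = (2(p + 3)! - 12) + (2(p + 3)(p + 3)!).
Simplifying, T(p+1) = 2((p+1) + 3)! - 12,
which is the closed form with r = p+1.
Hence, by induction on r, the claim holds for every r ≥ 1.

T(r) = 2(r + 3)! - 12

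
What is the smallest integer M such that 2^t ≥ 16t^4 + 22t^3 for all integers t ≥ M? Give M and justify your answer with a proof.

M = 22

At t = 21: 2097152 < 3315438, so the inequality fails and M ≥ 22. We prove 2^t ≥ 16t^4 + 22t^3 for all t ≥ 22.
For the base case t = 22: 2^t = 4194304 and 16t^4 + 22t^3 = 3982352, so 4194304 ≥ 3982352.
Inductive step: suppose the statement holds for some j ≥ 22, so 2^j ≥ 16j^4 + 22j^3.
Then 2^(j + 1) = 2·(2^j) ≥ 2·(16j^4 + 22j^3).
Also, for j ≥ 22 we have 2·(16j^4 + 22j^3) ≥ 16(j+1)^4 + 22(j+1)^3, since 2·(16j^4 + 22j^3) − (16(j+1)^4 + 22(j+1)^3) = 16j^4 - 42j^3 - 162j^2 - 130j - 38, which is nonnegative for all j ≥ 22.
Combining, 2^(j + 1) ≥ 16(j+1)^4 + 22(j+1)^3.
By the principle of mathematical induction, the result holds for all t ≥ 22.
Hence the smallest such M is 22.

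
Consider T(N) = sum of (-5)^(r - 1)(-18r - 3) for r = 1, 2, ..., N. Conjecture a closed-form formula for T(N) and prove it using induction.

T(N) = (-5)^N(3N + 1) - 1

We claim T(N) = (-5)^N(3N + 1) - 1 for all N ≥ 1.
Base step (N = 1): T(1) = -21, and the closed form gives -21. They agree.
For the inductive step, assume it holds for an arbitrary r ≥ 1, so T(r) = (-5)^r(3r + 1) - 1.
Then T(r+1) = T(r) + ((-5)^r(-18r - 21)) = ((-5)^r(3r + 1) - 1) + ((-5)^r(-18r - 21)).
Simplifying, T(r+1) = -15(-5)^r·r - 20(-5)^r - 1 = (-5)^(r+1)(3(r+1) + 1) - 1,
which is the closed form with N = r+1.
This completes the induction.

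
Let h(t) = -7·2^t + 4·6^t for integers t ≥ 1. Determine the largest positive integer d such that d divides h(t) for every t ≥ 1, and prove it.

d = 2

Computing the first values: h(1) = 10 and h(2) = 116; gcd(10, 116) = 2, so d ≤ 2.
We prove 2 | -7·2^t + 4·6^t for all t ≥ 1 by induction on t.
Base case (t = 1): h(1) = 10 = 2·(5), so 2 | h(1).
Inductive step: suppose the statement holds for some p ≥ 1, i.e. 2 | h(p). Then
h(p+1) − 6·h(p) = (-7·2^(p+1) + 4·6^(p+1)) − 6·(-7·2^p + 4·6^p) = (-7)·2^p·(2 − 6) = (28)·2^p. Since 2 | h(p) by the inductive hypothesis, 2 | 6·h(p); and 2 | 28 since 28 = 2·14. Therefore 2 | h(p+1).
This completes the induction.
Therefore the largest such d is 2.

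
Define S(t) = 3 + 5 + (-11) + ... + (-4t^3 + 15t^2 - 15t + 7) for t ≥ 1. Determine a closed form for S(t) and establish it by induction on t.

We claim S(t) = -t(t^3 - 3t^2 + t - 2) for all t ≥ 1.
When t = 1: S(1) = 3, and the closed form gives 3. They agree.
Suppose the result is true for t = m, so S(m) = m(-m^3 + 3m^2 - m + 2).
Then S(m+1) = S(m) + (-4m^3 + 3m^2 + 3m + 3) = (m(-m^3 + 3m^2 - m + 2)) + (-4m^3 + 3m^2 + 3m + 3).
Simplifying, S(m+1) = -(m + 1)(m^3 - 2m - 3) = -(m+1)((m+1)^3 - 3(m+1)^2 + (m+1) - 2),
which is the closed form with t = m+1.
By induction, the statement is established for all t ≥ 1.

S(t) = -t(t^3 - 3t^2 + t - 2)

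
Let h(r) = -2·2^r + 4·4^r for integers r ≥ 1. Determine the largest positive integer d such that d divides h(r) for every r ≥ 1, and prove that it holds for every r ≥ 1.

d = 4

Computing the first values: h(1) = 12 and h(2) = 56; gcd(12, 56) = 4, so d ≤ 4.
We prove 4 | -2·2^r + 4·4^r for all r ≥ 1 by induction on r.
For the base case r = 1: h(1) = 12 = 4·(3), so 4 | h(1).
Suppose the result is true for r = p, i.e. 4 | h(p). Then
h(p+1) − 4·h(p) = (-2·2^(p+1) + 4·4^(p+1)) − 4·(-2·2^p + 4·4^p) = (-2)·2^p·(2 − 4) = (4)·2^p. Since 4 | h(p) by the inductive hypothesis, 4 | 4·h(p); and 4 | 4 since 4 = 4·1. Therefore 4 | h(p+1).
Hence, by induction on r, the claim holds for every r ≥ 1.
Therefore the largest such d is 4.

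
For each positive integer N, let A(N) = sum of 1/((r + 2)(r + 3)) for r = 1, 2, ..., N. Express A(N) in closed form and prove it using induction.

We claim A(N) = N/(3(N + 3)) for all N ≥ 1.
Base step (N = 1): A(1) = 1/12, and the closed form gives 1/12. They agree.
Suppose the result is true for N = r, so A(r) = r/(3(r + 3)).
Then A(r+1) = A(r) + (1/((r + 3)(r + 4))) = (r/(3(r + 3))) + (1/((r + 3)(r + 4))).
Simplifying, A(r+1) = (r + 1)/(3(r + 4)) = (r+1)/(3((r+1) + 3)),
which is the closed form with N = r+1.
This completes the induction.

A(N) = N/(3(N + 3))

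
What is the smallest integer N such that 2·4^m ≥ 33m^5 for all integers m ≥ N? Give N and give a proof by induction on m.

At m = 10: 2097152 < 3300000, so the inequality fails and N ≥ 11. We prove 2·4^m ≥ 33m^5 for all m ≥ 11.
Base step (m = 11): 2·4^m = 8388608 and 33m^5 = 5314683, so 8388608 ≥ 5314683.
For the inductive step, assume it holds for an arbitrary j ≥ 11, so 2·4^j ≥ 33j^5.
Then 2·4^(j + 1) = 4·(2·4^j) ≥ 4·(33j^5).
Also, for j ≥ 11 we have 4·(33j^5) ≥ 33(j+1)^5, since 4 ≥ (1 + 1/j)^5 for all j ≥ 11.
Combining, 2·4^(j + 1) ≥ 33(j+1)^5.
This completes the induction.
Hence the smallest such N is 11.

N = 11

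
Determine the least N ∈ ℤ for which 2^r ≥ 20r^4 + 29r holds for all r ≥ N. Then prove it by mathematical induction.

N = 23

At r = 22: 4194304 < 4685758, so the inequality fails and N ≥ 23. We prove 2^r ≥ 20r^4 + 29r for all r ≥ 23.
Base case (r = 23): 2^r = 8388608 and 20r^4 + 29r = 5597487, so 8388608 ≥ 5597487.
Inductive step: suppose the statement holds for some k ≥ 23, so 2^k ≥ 20k^4 + 29k.
Then 2^(k + 1) = 2·(2^k) ≥ 2·(20k^4 + 29k).
Also, for k ≥ 23 we have 2·(20k^4 + 29k) ≥ 20(k+1)^4 + 29(k+1), since 2·(20k^4 + 29k) − (20(k+1)^4 + 29(k+1)) = 20k^4 - 80k^3 - 120k^2 - 51k - 49, which is nonnegative for all k ≥ 23.
Combining, 2^(k + 1) ≥ 20(k+1)^4 + 29(k+1).
This completes the induction.
Hence the smallest such N is 23.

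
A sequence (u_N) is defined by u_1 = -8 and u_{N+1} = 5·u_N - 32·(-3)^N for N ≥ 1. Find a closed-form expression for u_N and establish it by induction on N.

Computing the first terms: u_1 = -8, u_2 = 56, u_3 = -8. This suggests u_N = 4(-3)^N + 4·5^(N - 1).
When N = 1: the formula gives -8 = -8 = u_1.
Inductive step: suppose the statement holds for some j ≥ 1, so u_j = 4(-3)^j + 4·5^(j - 1).
Then u_{j+1} = 5·u_j - 32·(-3)^j = 5·(4(-3)^j + 4·5^(j - 1)) - 32·(-3)^j = 4(-3)^(j + 1) + 4·5^j = 4(-3)^(j+1) + 4·5^((j+1) - 1),
which is the claimed formula at N = j+1.
By the principle of mathematical induction, the result holds for all N ≥ 1.

u_N = 4(-3)^N + 4·5^(N - 1)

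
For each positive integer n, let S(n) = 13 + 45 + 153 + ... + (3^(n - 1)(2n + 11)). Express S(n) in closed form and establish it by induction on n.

S(n) = 3^n(n + 5) - 5

We claim S(n) = 3^n(n + 5) - 5 for all n ≥ 1.
Base case (n = 1): S(1) = 13, and the closed form gives 13. They agree.
For the inductive step, assume it holds for an arbitrary j ≥ 1, so S(j) = 3^j(j + 5) - 5.
Then S(j+1) = S(j) + (3^j(2j + 13)) = (3^j(j + 5) - 5) + (3^j(2j + 13)).
Simplifying, S(j+1) = 3·3^j·j + 18·3^j - 5 = 3^(j+1)((j+1) + 5) - 5,
which is the closed form with n = j+1.
Hence, by induction on n, the claim holds for every n ≥ 1.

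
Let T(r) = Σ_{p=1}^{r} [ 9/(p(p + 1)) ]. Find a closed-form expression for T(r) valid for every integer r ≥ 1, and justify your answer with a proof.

T(r) = 9r/(r + 1)

We claim T(r) = 9r/(r + 1) for all r ≥ 1.
For the base case r = 1: T(1) = 9/2, and the closed form gives 9/2. They agree.
Inductive step: suppose the statement holds for some p ≥ 1, so T(p) = 9p/(p + 1).
Then T(p+1) = T(p) + (9/((p + 1)(p + 2))) = (9p/(p + 1)) + (9/((p + 1)(p + 2))).
Simplifying, T(p+1) = 9(p + 1)/(p + 2) = 9(p+1)/((p+1) + 1),
which is the closed form with r = p+1.
By induction, the statement is established for all r ≥ 1.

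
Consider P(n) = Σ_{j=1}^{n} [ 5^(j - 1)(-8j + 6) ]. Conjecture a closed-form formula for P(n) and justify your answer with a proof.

P(n) = 2·5^n(-n + 1) - 2

We claim P(n) = 2·5^n(-n + 1) - 2 for all n ≥ 1.
Base case (n = 1): P(1) = -2, and the closed form gives -2. They agree.
Inductive step: suppose the statement holds for some j ≥ 1, so P(j) = 2·5^j(-j + 1) - 2.
Then P(j+1) = P(j) + (5^j(-8j - 2)) = (2·5^j(-j + 1) - 2) + (5^j(-8j - 2)).
Simplifying, P(j+1) = -10·5^j·j - 2 = 2·5^(j+1)(-(j+1) + 1) - 2,
which is the closed form with n = j+1.
By the principle of mathematical induction, the result holds for all n ≥ 1.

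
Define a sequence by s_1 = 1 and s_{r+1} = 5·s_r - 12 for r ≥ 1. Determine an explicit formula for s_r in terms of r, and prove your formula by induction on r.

Computing the first terms: s_1 = 1, s_2 = -7, s_3 = -47. This suggests s_r = -2·5^(r - 1) + 3.
When r = 1: the formula gives 1 = 1 = s_1.
For the inductive step, assume it holds for an arbitrary m ≥ 1, so s_m = -2·5^(m - 1) + 3.
Then s_{m+1} = 5·s_m - 12 = 5·(-2·5^(m - 1) + 3) - 12 = -2·5^m + 3 = -2·5^((m+1) - 1) + 3,
which is the claimed formula at r = m+1.
By induction, the statement is established for all r ≥ 1.

s_r = -2·5^(r - 1) + 3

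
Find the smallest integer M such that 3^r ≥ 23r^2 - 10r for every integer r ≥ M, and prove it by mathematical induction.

M = 7

At r = 6: 729 < 768, so the inequality fails and M ≥ 7. We prove 3^r ≥ 23r^2 - 10r for all r ≥ 7.
Base step (r = 7): 3^r = 2187 and 23r^2 - 10r = 1057, so 2187 ≥ 1057.
Suppose the result is true for r = i, so 3^i ≥ 23i^2 - 10i.
Then 3^(i + 1) = 3·(3^i) ≥ 3·(23i^2 - 10i).
Also, for i ≥ 7 we have 3·(23i^2 - 10i) ≥ 23(i+1)^2 - 10(i+1), since 3·(23i^2 - 10i) − (23(i+1)^2 - 10(i+1)) = 46i^2 - 66i - 13, which is nonnegative for all i ≥ 7.
Combining, 3^(i + 1) ≥ 23(i+1)^2 - 10(i+1).
This completes the induction.
Hence the smallest such M is 7.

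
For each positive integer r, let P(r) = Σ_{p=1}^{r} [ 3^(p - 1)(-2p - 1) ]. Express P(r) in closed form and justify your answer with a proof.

P(r) = -3^r·r

We claim P(r) = -3^r·r for all r ≥ 1.
When r = 1: P(1) = -3, and the closed form gives -3. They agree.
Suppose the result is true for r = p, so P(p) = -3^p·p.
Then P(p+1) = P(p) + (3^p(-2p - 3)) = (-3^p·p) + (3^p(-2p - 3)).
Simplifying, P(p+1) = 3^(p + 1)(-p - 1) = -3^(p+1)·(p+1),
which is the closed form with r = p+1.
This completes the induction.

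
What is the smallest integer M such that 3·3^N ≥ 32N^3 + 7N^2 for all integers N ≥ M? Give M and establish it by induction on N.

At N = 7: 6561 < 11319, so the inequality fails and M ≥ 8. We prove 3·3^N ≥ 32N^3 + 7N^2 for all N ≥ 8.
When N = 8: 3·3^N = 19683 and 32N^3 + 7N^2 = 16832, so 19683 ≥ 16832.
For the inductive step, assume it holds for an arbitrary r ≥ 8, so 3·3^r ≥ 32r^3 + 7r^2.
Then 3·3^(r + 1) = 3·(3·3^r) ≥ 3·(32r^3 + 7r^2).
Also, for r ≥ 8 we have 3·(32r^3 + 7r^2) ≥ 32(r+1)^3 + 7(r+1)^2, since 3·(32r^3 + 7r^2) − (32(r+1)^3 + 7(r+1)^2) = 64r^3 - 82r^2 - 110r - 39, which is nonnegative for all r ≥ 8.
Combining, 3·3^(r + 1) ≥ 32(r+1)^3 + 7(r+1)^2.
Hence, by induction on N, the claim holds for every N ≥ 8.
Hence the smallest such M is 8.

M = 8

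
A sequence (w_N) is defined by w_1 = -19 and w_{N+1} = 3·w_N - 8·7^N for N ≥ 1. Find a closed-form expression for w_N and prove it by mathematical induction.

w_N = -5·3^(N - 1) - 2·7^N

Computing the first terms: w_1 = -19, w_2 = -113, w_3 = -731. This suggests w_N = -5·3^(N - 1) - 2·7^N.
Base step (N = 1): the formula gives -19 = -19 = w_1.
Inductive step: assume the claim holds for N = m, so w_m = -5·3^(m - 1) - 2·7^m.
Then w_{m+1} = 3·w_m - 8·7^m = 3·(-5·3^(m - 1) - 2·7^m) - 8·7^m = -5·3^m - 2·7^(m + 1) = -5·3^((m+1) - 1) - 2·7^(m+1),
which is the claimed formula at N = m+1.
This completes the induction.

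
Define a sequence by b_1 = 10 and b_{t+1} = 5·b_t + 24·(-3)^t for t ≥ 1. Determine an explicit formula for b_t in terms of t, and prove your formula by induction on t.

b_t = (-3)^(t + 1) + 5^(t - 1)

Computing the first terms: b_1 = 10, b_2 = -22, b_3 = 106. This suggests b_t = (-3)^(t + 1) + 5^(t - 1).
For the base case t = 1: the formula gives 10 = 10 = b_1.
Suppose the result is true for t = i, so b_i = (-3)^(i + 1) + 5^(i - 1).
Then b_{i+1} = 5·b_i + 24·(-3)^i = 5·((-3)^(i + 1) + 5^(i - 1)) + 24·(-3)^i = (-3)^(i + 2) + 5^i = (-3)^((i+1) + 1) + 5^((i+1) - 1),
which is the claimed formula at t = i+1.
Hence, by induction on t, the claim holds for every t ≥ 1.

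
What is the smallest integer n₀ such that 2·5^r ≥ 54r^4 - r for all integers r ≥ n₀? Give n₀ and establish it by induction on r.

n₀ = 7

At r = 6: 31250 < 69978, so the inequality fails and n₀ ≥ 7. We prove 2·5^r ≥ 54r^4 - r for all r ≥ 7.
Base step (r = 7): 2·5^r = 156250 and 54r^4 - r = 129647, so 156250 ≥ 129647.
Inductive step: suppose the statement holds for some k ≥ 7, so 2·5^k ≥ 54k^4 - k.
Then 2·5^(k + 1) = 5·(2·5^k) ≥ 5·(54k^4 - k).
Also, for k ≥ 7 we have 5·(54k^4 - k) ≥ 54(k+1)^4 - (k+1), since 5·(54k^4 - k) − (54(k+1)^4 - (k+1)) = 216k^4 - 216k^3 - 324k^2 - 220k - 53, which is nonnegative for all k ≥ 7.
Combining, 2·5^(k + 1) ≥ 54(k+1)^4 - (k+1).
By induction, the statement is established for all r ≥ 7.
Hence the smallest such n₀ is 7.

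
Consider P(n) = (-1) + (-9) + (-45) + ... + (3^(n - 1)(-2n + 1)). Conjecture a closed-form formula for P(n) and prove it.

P(n) = 3^n(-n + 1) - 1

We claim P(n) = 3^n(-n + 1) - 1 for all n ≥ 1.
Base step (n = 1): P(1) = -1, and the closed form gives -1. They agree.
Inductive step: suppose the statement holds for some m ≥ 1, so P(m) = 3^m(-m + 1) - 1.
Then P(m+1) = P(m) + (3^m(-2m - 1)) = (3^m(-m + 1) - 1) + (3^m(-2m - 1)).
Simplifying, P(m+1) = -3·3^m·m - 1 = 3^(m+1)(-(m+1) + 1) - 1,
which is the closed form with n = m+1.
By the principle of mathematical induction, the result holds for all n ≥ 1.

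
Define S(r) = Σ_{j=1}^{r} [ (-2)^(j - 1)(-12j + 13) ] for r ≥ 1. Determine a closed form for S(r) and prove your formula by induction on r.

S(r) = (-2)^r(4r - 3) + 3

We claim S(r) = (-2)^r(4r - 3) + 3 for all r ≥ 1.
For the base case r = 1: S(1) = 1, and the closed form gives 1. They agree.
Inductive step: suppose the statement holds for some j ≥ 1, so S(j) = (-2)^j(4j - 3) + 3.
Then S(j+1) = S(j) + ((-2)^j(-12j + 1)) = ((-2)^j(4j - 3) + 3) + ((-2)^j(-12j + 1)).
Simplifying, S(j+1) = (-2)^(j + 1) + (-2)^(j + 3)j + 3 = (-2)^(j+1)(4(j+1) - 3) + 3,
which is the closed form with r = j+1.
Hence, by induction on r, the claim holds for every r ≥ 1.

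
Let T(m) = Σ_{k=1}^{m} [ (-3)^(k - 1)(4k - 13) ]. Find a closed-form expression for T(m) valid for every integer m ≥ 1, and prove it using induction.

T(m) = (-3)^m(-m + 3) - 3

We claim T(m) = (-3)^m(-m + 3) - 3 for all m ≥ 1.
Base case (m = 1): T(1) = -9, and the closed form gives -9. They agree.
Suppose the result is true for m = k, so T(k) = (-3)^k(-k + 3) - 3.
Then T(k+1) = T(k) + ((-3)^k(4k - 9)) = ((-3)^k(-k + 3) - 3) + ((-3)^k(4k - 9)).
Simplifying, T(k+1) = 3(-3)^k·k - 6(-3)^k - 3 = (-3)^(k+1)(-(k+1) + 3) - 3,
which is the closed form with m = k+1.
Hence, by induction on m, the claim holds for every m ≥ 1.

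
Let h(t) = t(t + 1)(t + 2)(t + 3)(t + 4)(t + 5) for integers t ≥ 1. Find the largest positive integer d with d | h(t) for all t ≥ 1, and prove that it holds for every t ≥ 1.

d = 720

Computing the first values: h(1) = 720 and h(2) = 5040; gcd(720, 5040) = 720, so d ≤ 720.
We prove 720 | t(t + 1)(t + 2)(t + 3)(t + 4)(t + 5) for all t ≥ 1 by induction on t.
Base case (t = 1): h(1) = 720 = 720·(1), so 720 | h(1).
Inductive step: assume the claim holds for t = m, i.e. 720 | h(m). Then
h(m+1) − h(m) = (m+1)·(m+2)·(m+3)·(m+4)·(m+5)·(m+6) − m·(m+1)·(m+2)·(m+3)·(m+4)·(m+5) = (m+1)·(m+2)·(m+3)·(m+4)·(m+5)·[(m+6) − m] = 6·(m+1)·(m+2)·(m+3)·(m+4)·(m+5). The product of 5 consecutive integers is divisible by (5)! = 120, so h(m+1) − h(m) is divisible by 6·120 = 720. By the inductive hypothesis 720 | h(m), hence 720 | h(m+1).
By induction, the statement is established for all t ≥ 1.
Therefore the largest such d is 720.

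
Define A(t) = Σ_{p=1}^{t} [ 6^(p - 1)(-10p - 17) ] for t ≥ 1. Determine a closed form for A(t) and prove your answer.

We claim A(t) = -6^t(2t + 3) + 3 for all t ≥ 1.
Base step (t = 1): A(1) = -27, and the closed form gives -27. They agree.
Inductive step: assume the claim holds for t = p, so A(p) = -6^p(2p + 3) + 3.
Then A(p+1) = A(p) + (6^p(-10p - 27)) = (-6^p(2p + 3) + 3) + (6^p(-10p - 27)).
Simplifying, A(p+1) = -12·6^p·p - 30·6^p + 3 = -6^(p+1)(2(p+1) + 3) + 3,
which is the closed form with t = p+1.
This completes the induction.

A(t) = -6^t(2t + 3) + 3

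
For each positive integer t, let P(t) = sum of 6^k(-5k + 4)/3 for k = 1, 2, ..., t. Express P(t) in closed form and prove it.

We claim P(t) = 2·6^t(-t + 1) - 2 for all t ≥ 1.
When t = 1: P(1) = -2, and the closed form gives -2. They agree.
Inductive step: suppose the statement holds for some k ≥ 1, so P(k) = 2·6^k(-k + 1) - 2.
Then P(k+1) = P(k) + (6^k(-10k - 2)) = (2·6^k(-k + 1) - 2) + (6^k(-10k - 2)).
Simplifying, P(k+1) = -12·6^k·k - 2 = 2·6^(k+1)(-(k+1) + 1) - 2,
which is the closed form with t = k+1.
This completes the induction.

P(t) = 2·6^t(-t + 1) - 2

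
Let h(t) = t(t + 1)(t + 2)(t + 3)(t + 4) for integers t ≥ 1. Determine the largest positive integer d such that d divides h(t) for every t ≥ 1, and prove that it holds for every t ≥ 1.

Computing the first values: h(1) = 120 and h(2) = 720; gcd(120, 720) = 120, so d ≤ 120.
We prove 120 | t(t + 1)(t + 2)(t + 3)(t + 4) for all t ≥ 1 by induction on t.
When t = 1: h(1) = 120 = 120·(1), so 120 | h(1).
Suppose the result is true for t = p, i.e. 120 | h(p). Then
h(p+1) − h(p) = (p+1)·(p+2)·(p+3)·(p+4)·(p+5) − p·(p+1)·(p+2)·(p+3)·(p+4) = (p+1)·(p+2)·(p+3)·(p+4)·[(p+5) − p] = 5·(p+1)·(p+2)·(p+3)·(p+4). The product of 4 consecutive integers is divisible by (4)! = 24, so h(p+1) − h(p) is divisible by 5·24 = 120. By the inductive hypothesis 120 | h(p), hence 120 | h(p+1).
By the principle of mathematical induction, the result holds for all t ≥ 1.
Therefore the largest such d is 120.

d = 120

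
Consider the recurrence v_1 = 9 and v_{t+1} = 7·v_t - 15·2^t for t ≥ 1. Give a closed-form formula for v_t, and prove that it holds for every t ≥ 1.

Computing the first terms: v_1 = 9, v_2 = 33, v_3 = 171. This suggests v_t = 3·2^t + 3·7^(t - 1).
When t = 1: the formula gives 9 = 9 = v_1.
Inductive step: suppose the statement holds for some j ≥ 1, so v_j = 3·2^j + 3·7^(j - 1).
Then v_{j+1} = 7·v_j - 15·2^j = 7·(3·2^j + 3·7^(j - 1)) - 15·2^j = 3·2^(j + 1) + 3·7^j = 3·2^(j+1) + 3·7^((j+1) - 1),
which is the claimed formula at t = j+1.
By induction, the statement is established for all t ≥ 1.

v_t = 3·2^t + 3·7^(t - 1)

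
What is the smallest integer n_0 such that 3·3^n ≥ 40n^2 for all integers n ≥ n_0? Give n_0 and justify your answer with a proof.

At n = 5: 729 < 1000, so the inequality fails and n_0 ≥ 6. We prove 3·3^n ≥ 40n^2 for all n ≥ 6.
Base case (n = 6): 3·3^n = 2187 and 40n^2 = 1440, so 2187 ≥ 1440.
Suppose the result is true for n = m, so 3·3^m ≥ 40m^2.
Then 3·3^(m + 1) = 3·(3·3^m) ≥ 3·(40m^2).
Also, for m ≥ 6 we have 3·(40m^2) ≥ 40(m+1)^2, since 3 ≥ (1 + 1/m)^2 for all m ≥ 6.
Combining, 3·3^(m + 1) ≥ 40(m+1)^2.
By induction, the statement is established for all n ≥ 6.
Hence the smallest such n_0 is 6.

n_0 = 6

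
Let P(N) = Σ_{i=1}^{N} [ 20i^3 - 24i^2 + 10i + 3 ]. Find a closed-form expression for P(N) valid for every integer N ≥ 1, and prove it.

P(N) = N(5N^3 + 2N^2 - 2N + 4)

We claim P(N) = N(5N^3 + 2N^2 - 2N + 4) for all N ≥ 1.
For the base case N = 1: P(1) = 9, and the closed form gives 9. They agree.
For the inductive step, assume it holds for an arbitrary i ≥ 1, so P(i) = i(5i^3 + 2i^2 - 2i + 4).
Then P(i+1) = P(i) + (20i^3 + 36i^2 + 22i + 9) = (i(5i^3 + 2i^2 - 2i + 4)) + (20i^3 + 36i^2 + 22i + 9).
Simplifying, P(i+1) = (i + 1)(5i^3 + 17i^2 + 17i + 9) = (i+1)(5(i+1)^3 + 2(i+1)^2 - 2(i+1) + 4),
which is the closed form with N = i+1.
By the principle of mathematical induction, the result holds for all N ≥ 1.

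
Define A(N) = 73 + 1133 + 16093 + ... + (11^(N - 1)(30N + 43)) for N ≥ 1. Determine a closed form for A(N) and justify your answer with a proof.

A(N) = 11^N(3N + 4) - 4

We claim A(N) = 11^N(3N + 4) - 4 for all N ≥ 1.
Base case (N = 1): A(1) = 73, and the closed form gives 73. They agree.
Inductive step: suppose the statement holds for some m ≥ 1, so A(m) = 11^m(3m + 4) - 4.
Then A(m+1) = A(m) + (11^m(30m + 73)) = (11^m(3m + 4) - 4) + (11^m(30m + 73)).
Simplifying, A(m+1) = 33·11^m·m + 77·11^m - 4 = 11^(m+1)(3(m+1) + 4) - 4,
which is the closed form with N = m+1.
By the principle of mathematical induction, the result holds for all N ≥ 1.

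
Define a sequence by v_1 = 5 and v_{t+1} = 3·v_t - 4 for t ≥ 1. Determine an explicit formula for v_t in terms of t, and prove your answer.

Computing the first terms: v_1 = 5, v_2 = 11, v_3 = 29. This suggests v_t = 3^t + 2.
For the base case t = 1: the formula gives 5 = 5 = v_1.
Inductive step: assume the claim holds for t = m, so v_m = 3^m + 2.
Then v_{m+1} = 3·v_m - 4 = 3·(3^m + 2) - 4 = 3^(m + 1) + 2,
which is the claimed formula at t = m+1.
Hence, by induction on t, the claim holds for every t ≥ 1.

v_t = 3^t + 2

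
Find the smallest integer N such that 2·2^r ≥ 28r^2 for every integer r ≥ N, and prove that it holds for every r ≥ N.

N = 11

At r = 10: 2048 < 2800, so the inequality fails and N ≥ 11. We prove 2·2^r ≥ 28r^2 for all r ≥ 11.
Base case (r = 11): 2·2^r = 4096 and 28r^2 = 3388, so 4096 ≥ 3388.
Inductive step: assume the claim holds for r = j, so 2·2^j ≥ 28j^2.
Then 2·2^(j + 1) = 2·(2·2^j) ≥ 2·(28j^2).
Also, for j ≥ 11 we have 2·(28j^2) ≥ 28(j+1)^2, since 2 ≥ (1 + 1/j)^2 for all j ≥ 11.
Combining, 2·2^(j + 1) ≥ 28(j+1)^2.
By induction, the statement is established for all r ≥ 11.
Hence the smallest such N is 11.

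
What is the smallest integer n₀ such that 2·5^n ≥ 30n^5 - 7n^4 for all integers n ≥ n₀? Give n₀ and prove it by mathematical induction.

n₀ = 9

At n = 8: 781250 < 954368, so the inequality fails and n₀ ≥ 9. We prove 2·5^n ≥ 30n^5 - 7n^4 for all n ≥ 9.
When n = 9: 2·5^n = 3906250 and 30n^5 - 7n^4 = 1725543, so 3906250 ≥ 1725543.
For the inductive step, assume it holds for an arbitrary j ≥ 9, so 2·5^j ≥ 30j^5 - 7j^4.
Then 2·5^(j + 1) = 5·(2·5^j) ≥ 5·(30j^5 - 7j^4).
Also, for j ≥ 9 we have 5·(30j^5 - 7j^4) ≥ 30(j+1)^5 - 7(j+1)^4, since 5·(30j^5 - 7j^4) − (30(j+1)^5 - 7(j+1)^4) = 120j^5 - 178j^4 - 272j^3 - 258j^2 - 122j - 23, which is nonnegative for all j ≥ 9.
Combining, 2·5^(j + 1) ≥ 30(j+1)^5 - 7(j+1)^4.
By the principle of mathematical induction, the result holds for all n ≥ 9.
Hence the smallest such n₀ is 9.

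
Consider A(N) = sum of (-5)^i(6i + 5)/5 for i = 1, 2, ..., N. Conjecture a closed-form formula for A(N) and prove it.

We claim A(N) = (-5)^N(N + 1) - 1 for all N ≥ 1.
When N = 1: A(1) = -11, and the closed form gives -11. They agree.
For the inductive step, assume it holds for an arbitrary i ≥ 1, so A(i) = (-5)^i(i + 1) - 1.
Then A(i+1) = A(i) + ((-5)^i(-6i - 11)) = ((-5)^i(i + 1) - 1) + ((-5)^i(-6i - 11)).
Simplifying, A(i+1) = -5(-5)^i·i - 10(-5)^i - 1 = (-5)^(i+1)((i+1) + 1) - 1,
which is the closed form with N = i+1.
By the principle of mathematical induction, the result holds for all N ≥ 1.

A(N) = (-5)^N(N + 1) - 1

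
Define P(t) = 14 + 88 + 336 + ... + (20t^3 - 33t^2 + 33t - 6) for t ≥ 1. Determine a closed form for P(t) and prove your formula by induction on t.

P(t) = t(5t^3 - t^2 + 5t + 5)

We claim P(t) = t(5t^3 - t^2 + 5t + 5) for all t ≥ 1.
Base case (t = 1): P(1) = 14, and the closed form gives 14. They agree.
Suppose the result is true for t = r, so P(r) = r(5r^3 - r^2 + 5r + 5).
Then P(r+1) = P(r) + (20r^3 + 27r^2 + 27r + 14) = (r(5r^3 - r^2 + 5r + 5)) + (20r^3 + 27r^2 + 27r + 14).
Simplifying, P(r+1) = (r + 1)(5r^3 + 14r^2 + 18r + 14) = (r+1)(5(r+1)^3 - (r+1)^2 + 5(r+1) + 5),
which is the closed form with t = r+1.
This completes the induction.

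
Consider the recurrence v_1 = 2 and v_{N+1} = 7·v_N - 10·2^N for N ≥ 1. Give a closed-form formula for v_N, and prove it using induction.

Computing the first terms: v_1 = 2, v_2 = -6, v_3 = -82. This suggests v_N = 2^(N + 1) - 2·7^(N - 1).
Base step (N = 1): the formula gives 2 = 2 = v_1.
Suppose the result is true for N = m, so v_m = 2^(m + 1) - 2·7^(m - 1).
Then v_{m+1} = 7·v_m - 10·2^m = 7·(2^(m + 1) - 2·7^(m - 1)) - 10·2^m = 2^(m + 2) - 2·7^m = 2^((m+1) + 1) - 2·7^((m+1) - 1),
which is the claimed formula at N = m+1.
By the principle of mathematical induction, the result holds for all N ≥ 1.

v_N = 2^(N + 1) - 2·7^(N - 1)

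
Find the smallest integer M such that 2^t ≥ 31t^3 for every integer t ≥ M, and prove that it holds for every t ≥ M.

At t = 17: 131072 < 152303, so the inequality fails and M ≥ 18. We prove 2^t ≥ 31t^3 for all t ≥ 18.
Base step (t = 18): 2^t = 262144 and 31t^3 = 180792, so 262144 ≥ 180792.
For the inductive step, assume it holds for an arbitrary k ≥ 18, so 2^k ≥ 31k^3.
Then 2^(k + 1) = 2·(2^k) ≥ 2·(31k^3).
Also, for k ≥ 18 we have 2·(31k^3) ≥ 31(k+1)^3, since 2 ≥ (1 + 1/k)^3 for all k ≥ 18.
Combining, 2^(k + 1) ≥ 31(k+1)^3.
By induction, the statement is established for all t ≥ 18.
Hence the smallest such M is 18.

M = 18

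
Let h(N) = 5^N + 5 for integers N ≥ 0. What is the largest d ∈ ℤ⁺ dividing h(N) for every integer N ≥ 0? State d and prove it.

Computing the first values: h(0) = 6 and h(1) = 10; gcd(6, 10) = 2, so d ≤ 2.
We prove 2 | 5^N + 5 for all N ≥ 0 by induction on N.
Base step (N = 0): h(0) = 6 = 2·(3), so 2 | h(0).
Inductive step: assume the claim holds for N = i, i.e. 2 | h(i). Then
h(i+1) = 5^(i+1) + 5 = 5·(5^i + 5) - 20 = 5·h(i) - 20. The first term is divisible by 2 by the inductive hypothesis, and -20 is divisible by 2. Hence 2 | h(i+1).
This completes the induction.
Therefore the largest such d is 2.

d = 2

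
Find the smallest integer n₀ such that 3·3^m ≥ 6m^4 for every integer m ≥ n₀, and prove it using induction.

n₀ = 9

At m = 8: 19683 < 24576, so the inequality fails and n₀ ≥ 9. We prove 3·3^m ≥ 6m^4 for all m ≥ 9.
For the base case m = 9: 3·3^m = 59049 and 6m^4 = 39366, so 59049 ≥ 39366.
Suppose the result is true for m = r, so 3·3^r ≥ 6r^4.
Then 3·3^(r + 1) = 3·(3·3^r) ≥ 3·(6r^4).
Also, for r ≥ 9 we have 3·(6r^4) ≥ 6(r+1)^4, since 3 ≥ (1 + 1/r)^4 for all r ≥ 9.
Combining, 3·3^(r + 1) ≥ 6(r+1)^4.
By the principle of mathematical induction, the result holds for all m ≥ 9.
Hence the smallest such n₀ is 9.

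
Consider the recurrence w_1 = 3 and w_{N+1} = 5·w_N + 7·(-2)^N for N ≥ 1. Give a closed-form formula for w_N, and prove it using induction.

Computing the first terms: w_1 = 3, w_2 = 1, w_3 = 33. This suggests w_N = -(-2)^N + 5^(N - 1).
When N = 1: the formula gives 3 = 3 = w_1.
Inductive step: assume the claim holds for N = p, so w_p = -(-2)^p + 5^(p - 1).
Then w_{p+1} = 5·w_p + 7·(-2)^p = 5·(-(-2)^p + 5^(p - 1)) + 7·(-2)^p = -(-2)^(p + 1) + 5^p = -(-2)^(p+1) + 5^((p+1) - 1),
which is the claimed formula at N = p+1.
By induction, the statement is established for all N ≥ 1.

w_N = -(-2)^N + 5^(N - 1)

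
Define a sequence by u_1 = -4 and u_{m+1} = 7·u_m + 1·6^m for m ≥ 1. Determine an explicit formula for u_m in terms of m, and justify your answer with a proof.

Computing the first terms: u_1 = -4, u_2 = -22, u_3 = -118. This suggests u_m = -6^m + 2·7^(m - 1).
Base step (m = 1): the formula gives -4 = -4 = u_1.
Suppose the result is true for m = r, so u_r = -6^r + 2·7^(r - 1).
Then u_{r+1} = 7·u_r + 1·6^r = 7·(-6^r + 2·7^(r - 1)) + 1·6^r = -6^(r + 1) + 2·7^r = -6^(r+1) + 2·7^((r+1) - 1),
which is the claimed formula at m = r+1.
By the principle of mathematical induction, the result holds for all m ≥ 1.

u_m = -6^m + 2·7^(m - 1)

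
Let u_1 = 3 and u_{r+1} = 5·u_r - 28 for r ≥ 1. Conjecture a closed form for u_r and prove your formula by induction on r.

u_r = -4·5^(r - 1) + 7

Computing the first terms: u_1 = 3, u_2 = -13, u_3 = -93. This suggests u_r = -4·5^(r - 1) + 7.
Base case (r = 1): the formula gives 3 = 3 = u_1.
Inductive step: suppose the statement holds for some m ≥ 1, so u_m = -4·5^(m - 1) + 7.
Then u_{m+1} = 5·u_m - 28 = 5·(-4·5^(m - 1) + 7) - 28 = -4·5^m + 7 = -4·5^((m+1) - 1) + 7,
which is the claimed formula at r = m+1.
By induction, the statement is established for all r ≥ 1.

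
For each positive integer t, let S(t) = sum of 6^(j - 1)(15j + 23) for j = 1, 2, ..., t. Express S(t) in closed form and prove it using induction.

S(t) = 6^t(3t + 4) - 4

We claim S(t) = 6^t(3t + 4) - 4 for all t ≥ 1.
Base case (t = 1): S(1) = 38, and the closed form gives 38. They agree.
For the inductive step, assume it holds for an arbitrary j ≥ 1, so S(j) = 6^j(3j + 4) - 4.
Then S(j+1) = S(j) + (6^j(15j + 38)) = (6^j(3j + 4) - 4) + (6^j(15j + 38)).
Simplifying, S(j+1) = 18·6^j·j + 42·6^j - 4 = 6^(j+1)(3(j+1) + 4) - 4,
which is the closed form with t = j+1.
By the principle of mathematical induction, the result holds for all t ≥ 1.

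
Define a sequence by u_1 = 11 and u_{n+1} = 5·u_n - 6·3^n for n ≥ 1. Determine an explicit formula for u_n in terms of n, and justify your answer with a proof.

u_n = 3^(n + 1) + 2·5^(n - 1)

Computing the first terms: u_1 = 11, u_2 = 37, u_3 = 131. This suggests u_n = 3^(n + 1) + 2·5^(n - 1).
For the base case n = 1: the formula gives 11 = 11 = u_1.
For the inductive step, assume it holds for an arbitrary i ≥ 1, so u_i = 3^(i + 1) + 2·5^(i - 1).
Then u_{i+1} = 5·u_i - 6·3^i = 5·(3^(i + 1) + 2·5^(i - 1)) - 6·3^i = 3^(i + 2) + 2·5^i = 3^((i+1) + 1) + 2·5^((i+1) - 1),
which is the claimed formula at n = i+1.
This completes the induction.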